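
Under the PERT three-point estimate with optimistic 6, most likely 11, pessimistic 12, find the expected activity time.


te = (o + 4m + p) / 6
= (6 + 4×11 + 12) / 6
= (6 + 44 + 12) / 6
= 62 / 6
= 10.33


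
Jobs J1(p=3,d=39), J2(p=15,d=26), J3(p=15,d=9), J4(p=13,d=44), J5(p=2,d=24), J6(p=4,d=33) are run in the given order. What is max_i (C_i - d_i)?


Lateness per job (L = C - d):
  J1: C=3, d=39, L=-36
  J2: C=18, d=26, L=-8
  J3: C=33, d=9, L=24
  J4: C=46, d=44, L=2
  J5: C=48, d=24, L=24
  J6: C=52, d=33, L=19
Lmax = max(-36, -8, 24, 2, 24, 19)
= 24


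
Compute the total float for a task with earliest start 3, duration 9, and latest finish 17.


EF = ES + duration = 3 + 9 = 12
LS = LF - duration = 17 - 9 = 8
Total Float = LF - EF = 17 - 12
(or LS - ES = 8 - 3)
= 5


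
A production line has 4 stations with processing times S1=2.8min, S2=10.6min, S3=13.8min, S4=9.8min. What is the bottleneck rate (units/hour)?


Bottleneck = longest station time
Station times: [2.8, 10.6, 13.8, 9.8]
Max = 13.8 min
Rate = 60 / 13.8
= 4.35 units/hour (bottleneck: 13.8min)


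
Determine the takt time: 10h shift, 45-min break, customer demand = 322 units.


Available = 10×60 - 45 = 555 min
Takt time = 555 / 322
= 1.72 min/unit


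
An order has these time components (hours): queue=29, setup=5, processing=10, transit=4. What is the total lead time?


Lead time = queue + setup + processing + transit
= 29 + 5 + 10 + 4
= 48 hours


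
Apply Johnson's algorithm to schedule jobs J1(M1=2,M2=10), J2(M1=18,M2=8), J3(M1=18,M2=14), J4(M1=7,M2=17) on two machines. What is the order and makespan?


Johnson's rule:
Group 1 (M1≤M2, sort by M1): ['J1', 'J4']
Group 2 (M1>M2, sort desc M2): ['J3', 'J2']
Sequence: J1 → J4 → J3 → J2
Makespan calculation:
  J1: M1 done=2, M2 done=12
  J4: M1 done=9, M2 done=29
  J3: M1 done=27, M2 done=43
  J2: M1 done=45, M2 done=53
= Sequence: J1 → J4 → J3 → J2, Makespan: 53


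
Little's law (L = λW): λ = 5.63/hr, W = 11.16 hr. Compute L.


Little's law: L = λ × W
= 5.63 × 11.16
= 62.83


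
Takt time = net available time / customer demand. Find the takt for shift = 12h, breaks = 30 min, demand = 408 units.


Available = 12×60 - 30 = 690 min
Takt time = 690 / 408
= 1.69 min/unit


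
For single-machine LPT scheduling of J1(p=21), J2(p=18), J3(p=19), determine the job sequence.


LPT: sort by longest processing time first
  J1: p=21
  J3: p=19
  J2: p=18
Order: J1 → J3 → J2


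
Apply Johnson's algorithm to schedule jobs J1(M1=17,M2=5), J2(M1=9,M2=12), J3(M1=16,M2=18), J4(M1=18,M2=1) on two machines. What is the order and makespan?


Johnson's rule:
Group 1 (M1≤M2, sort by M1): ['J2', 'J3']
Group 2 (M1>M2, sort desc M2): ['J1', 'J4']
Sequence: J2 → J3 → J1 → J4
Makespan calculation:
  J2: M1 done=9, M2 done=21
  J3: M1 done=25, M2 done=43
  J1: M1 done=42, M2 done=48
  J4: M1 done=60, M2 done=61
= Sequence: J2 → J3 → J1 → J4, Makespan: 61


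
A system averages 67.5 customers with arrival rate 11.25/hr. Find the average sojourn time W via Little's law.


Little's law: L = λW → W = L / λ
= 67.5 / 11.25
= 6.00 hours


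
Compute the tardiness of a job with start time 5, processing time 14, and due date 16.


Completion = start + processing = 5 + 14 = 19
Tardiness = max(0, C - d) = max(0, 19 - 16)
= max(0, 3)
= 3


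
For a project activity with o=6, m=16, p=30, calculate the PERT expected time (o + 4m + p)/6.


te = (o + 4m + p) / 6
= (6 + 4×16 + 30) / 6
= (6 + 64 + 30) / 6
= 100 / 6
= 16.67


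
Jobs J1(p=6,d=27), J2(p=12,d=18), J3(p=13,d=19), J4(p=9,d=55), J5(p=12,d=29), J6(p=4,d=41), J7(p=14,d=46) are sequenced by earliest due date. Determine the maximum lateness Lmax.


EDD order: J2 → J3 → J1 → J5 → J6 → J7 → J4
Completion and lateness:
  J2: C=12, d=18, L=12-18=-6
  J3: C=25, d=19, L=25-19=6
  J1: C=31, d=27, L=31-27=4
  J5: C=43, d=29, L=43-29=14
  J6: C=47, d=41, L=47-41=6
  J7: C=61, d=46, L=61-46=15
  J4: C=70, d=55, L=70-55=15
Lmax = max(-6, 6, 4, 14, 6, 15, 15)
= 15


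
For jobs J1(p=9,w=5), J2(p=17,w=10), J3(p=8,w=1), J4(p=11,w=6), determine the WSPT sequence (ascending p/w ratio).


WSPT (Smith's rule): sort by p/w ascending
  J2: p/w = 17/10 = 1.700
  J1: p/w = 9/5 = 1.800
  J4: p/w = 11/6 = 1.833
  J3: p/w = 8/1 = 8.000
Order: J2 → J1 → J4 → J3


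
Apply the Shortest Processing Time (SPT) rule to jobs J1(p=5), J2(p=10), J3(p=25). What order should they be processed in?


SPT: sort by shortest processing time
  J1: p=5
  J2: p=10
  J3: p=25
Order: J1 → J2 → J3


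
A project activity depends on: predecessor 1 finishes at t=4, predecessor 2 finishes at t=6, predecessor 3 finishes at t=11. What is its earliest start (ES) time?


ES = max of all predecessor completion times
Predecessors: [4, 6, 11]
ES = max(4, 6, 11)
= 11


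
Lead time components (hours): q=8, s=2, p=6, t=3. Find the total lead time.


Lead time = queue + setup + processing + transit
= 8 + 2 + 6 + 3
= 19 hours


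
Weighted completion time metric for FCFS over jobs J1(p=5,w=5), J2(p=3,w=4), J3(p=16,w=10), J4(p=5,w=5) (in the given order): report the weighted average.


Completion times:
  J1: C=5, w×C=5×5=25
  J2: C=8, w×C=4×8=32
  J3: C=24, w×C=10×24=240
  J4: C=29, w×C=5×29=145
Sum w×C = 442
Sum w = 24
Weighted avg = 442/24
= 18.42


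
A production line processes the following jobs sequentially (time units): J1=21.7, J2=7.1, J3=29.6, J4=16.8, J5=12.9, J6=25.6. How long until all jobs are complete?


Sequential makespan: sum all processing times
= 21.7 + 7.1 + 29.6 + 16.8 + 12.9 + 25.6
= 113.7 time units


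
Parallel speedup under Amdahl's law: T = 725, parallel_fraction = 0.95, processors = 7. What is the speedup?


Amdahl's law: T_p = T × ((1-p) + p/N)
= 725 × ((1-0.95) + 0.95/7)
= 725 × (0.05 + 0.1357)
= 725 × 0.1857
= 134.64
Speedup = 725/134.64
= 5.38×


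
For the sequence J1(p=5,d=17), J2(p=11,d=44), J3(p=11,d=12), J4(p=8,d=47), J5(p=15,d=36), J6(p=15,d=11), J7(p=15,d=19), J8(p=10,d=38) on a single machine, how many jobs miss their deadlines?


Completion vs due date:
  J1: C=5, d=17 → on time
  J2: C=16, d=44 → on time
  J3: C=27, d=12 → TARDY
  J4: C=35, d=47 → on time
  J5: C=50, d=36 → TARDY
  J6: C=65, d=11 → TARDY
  J7: C=80, d=19 → TARDY
  J8: C=90, d=38 → TARDY
Tardy jobs: J3, J5, J6, J7, J8
Count = 5


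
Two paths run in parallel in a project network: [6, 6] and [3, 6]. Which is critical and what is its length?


Path A: 6 + 6 = 12
Path B: 3 + 6 = 9
Critical path = longest = max(12, 9)
= 12 (Path A)


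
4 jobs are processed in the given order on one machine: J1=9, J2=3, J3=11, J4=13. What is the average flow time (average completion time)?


Completion times:
  J1: completes at 9
  J2: completes at 12
  J3: completes at 23
  J4: completes at 36
Sum = 80
Average = 80/4
= 20.00


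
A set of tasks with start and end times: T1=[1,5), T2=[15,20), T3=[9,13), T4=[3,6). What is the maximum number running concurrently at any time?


Check each time point for overlaps:
  t=3: 2 tasks active (T1, T4)
Max concurrent = 2


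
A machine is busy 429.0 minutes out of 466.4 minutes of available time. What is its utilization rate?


Utilization = busy / total × 100
= 429.0 / 466.4 × 100
= 92.0%


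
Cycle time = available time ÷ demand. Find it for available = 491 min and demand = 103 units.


Cycle time = available time / demand
= 491 / 103
= 4.77 min/unit


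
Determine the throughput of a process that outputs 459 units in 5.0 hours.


Throughput = units / time
= 459 / 5.0
= 91.8 units/hour


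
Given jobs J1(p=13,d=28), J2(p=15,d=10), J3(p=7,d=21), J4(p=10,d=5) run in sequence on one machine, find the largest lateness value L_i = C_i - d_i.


Lateness per job (L = C - d):
  J1: C=13, d=28, L=-15
  J2: C=28, d=10, L=18
  J3: C=35, d=21, L=14
  J4: C=45, d=5, L=40
Lmax = max(-15, 18, 14, 40)
= 40


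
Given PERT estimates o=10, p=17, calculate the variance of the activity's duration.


σ² = ((p - o) / 6)² = (p - o)² / 36
= (17 - 10)² / 36
= 7² / 36
= 49 / 36
= 1.3611


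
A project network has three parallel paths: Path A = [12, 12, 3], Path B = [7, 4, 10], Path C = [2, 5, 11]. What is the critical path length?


Path A: 12 + 12 + 3 = 27
Path B: 7 + 4 + 10 = 21
Path C: 2 + 5 + 11 = 18
Critical path = longest = max(27, 21, 18)
= 27 (Path A)


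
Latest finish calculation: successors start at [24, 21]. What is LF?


LF = min of all successor start times
Successors start at: [24, 21]
LF = min(24, 21)
= 21


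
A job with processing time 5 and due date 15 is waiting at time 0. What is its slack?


Slack = due - current_time - processing
= 15 - 0 - 5
= 10


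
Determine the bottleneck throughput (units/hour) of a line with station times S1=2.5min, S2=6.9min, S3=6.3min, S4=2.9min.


Bottleneck = longest station time
Station times: [2.5, 6.9, 6.3, 2.9]
Max = 6.9 min
Rate = 60 / 6.9
= 8.70 units/hour (bottleneck: 6.9min)


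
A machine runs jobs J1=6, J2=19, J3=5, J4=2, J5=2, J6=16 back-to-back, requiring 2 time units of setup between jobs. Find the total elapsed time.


Makespan = Σ processing + (n-1) × setup
= (6 + 19 + 5 + 2 + 2 + 16) + (6-1)×2
= 50 + 10
= 60 time units


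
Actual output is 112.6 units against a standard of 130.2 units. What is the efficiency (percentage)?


Efficiency = (actual / standard) × 100
= (112.6 / 130.2) × 100
= 86.5%


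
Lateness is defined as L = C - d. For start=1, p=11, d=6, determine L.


Completion = 1 + 11 = 12
Lateness = C - d = 12 - 6
= 6


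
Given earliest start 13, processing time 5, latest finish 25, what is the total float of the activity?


EF = ES + duration = 13 + 5 = 18
LS = LF - duration = 25 - 5 = 20
Total Float = LF - EF = 25 - 18
(or LS - ES = 20 - 13)
= 7


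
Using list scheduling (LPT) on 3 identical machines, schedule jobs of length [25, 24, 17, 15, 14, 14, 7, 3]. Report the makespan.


Jobs (LPT sorted): [25, 24, 17, 15, 14, 14, 7, 3]
Machines: 3
  J=25 → Machine 1 (load: 0+25=25)
  J=24 → Machine 2 (load: 0+24=24)
  J=17 → Machine 3 (load: 0+17=17)
  J=15 → Machine 3 (load: 17+15=32)
  J=14 → Machine 2 (load: 24+14=38)
  J=14 → Machine 1 (load: 25+14=39)
  J=7 → Machine 3 (load: 32+7=39)
  J=3 → Machine 2 (load: 38+3=41)
Machine loads: [39, 41, 39]
Makespan = max = 41 time units


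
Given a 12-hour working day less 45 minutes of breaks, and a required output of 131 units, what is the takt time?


Available = 12×60 - 45 = 675 min
Takt time = 675 / 131
= 5.15 min/unit


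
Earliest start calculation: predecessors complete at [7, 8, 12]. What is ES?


ES = max of all predecessor completion times
Predecessors: [7, 8, 12]
ES = max(7, 8, 12)
= 12


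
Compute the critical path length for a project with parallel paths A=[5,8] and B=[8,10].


Path A: 5 + 8 = 13
Path B: 8 + 10 = 18
Critical path = longest = max(13, 18)
= 18 (Path B)


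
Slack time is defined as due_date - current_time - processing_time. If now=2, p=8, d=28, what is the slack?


Slack = due - current_time - processing
= 28 - 2 - 8
= 18


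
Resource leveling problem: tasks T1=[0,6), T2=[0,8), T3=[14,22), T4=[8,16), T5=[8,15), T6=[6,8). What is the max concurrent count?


Check each time point for overlaps:
  t=14: 3 tasks active (T3, T4, T5)
Max concurrent = 3


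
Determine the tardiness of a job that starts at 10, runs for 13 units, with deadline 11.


Completion = start + processing = 10 + 13 = 23
Tardiness = max(0, C - d) = max(0, 23 - 11)
= max(0, 12)
= 12


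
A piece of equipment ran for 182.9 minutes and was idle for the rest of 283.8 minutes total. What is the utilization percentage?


Utilization = busy / total × 100
= 182.9 / 283.8 × 100
= 64.4%


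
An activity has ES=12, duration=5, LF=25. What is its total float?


EF = ES + duration = 12 + 5 = 17
LS = LF - duration = 25 - 5 = 20
Total Float = LF - EF = 25 - 17
(or LS - ES = 20 - 12)
= 8


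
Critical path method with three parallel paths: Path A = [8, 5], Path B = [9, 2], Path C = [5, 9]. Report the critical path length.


Path A: 8 + 5 = 13
Path B: 9 + 2 = 11
Path C: 5 + 9 = 14
Critical path = longest = max(13, 11, 14)
= 14 (Path C)


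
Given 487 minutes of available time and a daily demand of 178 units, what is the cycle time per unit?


Cycle time = available time / demand
= 487 / 178
= 2.74 min/unit


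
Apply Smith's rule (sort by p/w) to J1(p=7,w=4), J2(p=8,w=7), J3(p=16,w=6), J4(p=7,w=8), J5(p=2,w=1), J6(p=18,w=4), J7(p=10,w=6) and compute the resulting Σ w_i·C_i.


WSPT order (by p/w): J4 → J2 → J7 → J1 → J5 → J3 → J6
  J4: C=7, w·C=8×7=56
  J2: C=15, w·C=7×15=105
  J7: C=25, w·C=6×25=150
  J1: C=32, w·C=4×32=128
  J5: C=34, w·C=1×34=34
  J3: C=50, w·C=6×50=300
  J6: C=68, w·C=4×68=272
Σ w·C = 1045
= 1045


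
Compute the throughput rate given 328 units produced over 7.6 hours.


Throughput = units / time
= 328 / 7.6
= 43.2 units/hour


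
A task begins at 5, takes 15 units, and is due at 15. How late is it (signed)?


Completion = 5 + 15 = 20
Lateness = C - d = 20 - 15
= 5


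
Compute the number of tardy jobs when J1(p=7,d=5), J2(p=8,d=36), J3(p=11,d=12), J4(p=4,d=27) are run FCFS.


Completion vs due date:
  J1: C=7, d=5 → TARDY
  J2: C=15, d=36 → on time
  J3: C=26, d=12 → TARDY
  J4: C=30, d=27 → TARDY
Tardy jobs: J1, J3, J4
Count = 3


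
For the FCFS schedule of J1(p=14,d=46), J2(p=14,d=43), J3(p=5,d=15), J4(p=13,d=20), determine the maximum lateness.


Lateness per job (L = C - d):
  J1: C=14, d=46, L=-32
  J2: C=28, d=43, L=-15
  J3: C=33, d=15, L=18
  J4: C=46, d=20, L=26
Lmax = max(-32, -15, 18, 26)
= 26


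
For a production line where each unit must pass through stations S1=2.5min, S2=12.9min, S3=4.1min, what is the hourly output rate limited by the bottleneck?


Bottleneck = longest station time
Station times: [2.5, 12.9, 4.1]
Max = 12.9 min
Rate = 60 / 12.9
= 4.65 units/hour (bottleneck: 12.9min)


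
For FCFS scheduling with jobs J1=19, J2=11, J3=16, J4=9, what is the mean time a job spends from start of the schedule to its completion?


Completion times:
  J1: completes at 19
  J2: completes at 30
  J3: completes at 46
  J4: completes at 55
Sum = 150
Average = 150/4
= 37.50


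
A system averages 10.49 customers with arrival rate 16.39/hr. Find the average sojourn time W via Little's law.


Little's law: L = λW → W = L / λ
= 10.49 / 16.39
= 0.64 hours


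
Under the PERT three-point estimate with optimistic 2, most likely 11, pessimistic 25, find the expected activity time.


te = (o + 4m + p) / 6
= (2 + 4×11 + 25) / 6
= (2 + 44 + 25) / 6
= 71 / 6
= 11.83


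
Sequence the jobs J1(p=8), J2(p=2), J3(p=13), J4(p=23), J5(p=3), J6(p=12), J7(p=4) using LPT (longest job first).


LPT: sort by longest processing time first
  J4: p=23
  J3: p=13
  J6: p=12
  J1: p=8
  J7: p=4
  J5: p=3
  J2: p=2
Order: J4 → J3 → J6 → J1 → J7 → J5 → J2


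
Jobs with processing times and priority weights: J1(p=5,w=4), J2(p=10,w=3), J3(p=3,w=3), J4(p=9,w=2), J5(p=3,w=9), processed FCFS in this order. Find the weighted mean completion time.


Completion times:
  J1: C=5, w×C=4×5=20
  J2: C=15, w×C=3×15=45
  J3: C=18, w×C=3×18=54
  J4: C=27, w×C=2×27=54
  J5: C=30, w×C=9×30=270
Sum w×C = 443
Sum w = 21
Weighted avg = 443/21
= 21.10


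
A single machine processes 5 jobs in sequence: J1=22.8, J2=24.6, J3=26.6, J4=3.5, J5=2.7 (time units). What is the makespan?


Sequential makespan: sum all processing times
= 22.8 + 24.6 + 26.6 + 3.5 + 2.7
= 80.2 time units


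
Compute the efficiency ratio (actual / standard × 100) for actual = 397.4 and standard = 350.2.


Efficiency = (actual / standard) × 100
= (397.4 / 350.2) × 100
= 113.5%


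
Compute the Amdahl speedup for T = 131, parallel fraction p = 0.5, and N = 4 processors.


Amdahl's law: T_p = T × ((1-p) + p/N)
= 131 × ((1-0.5) + 0.5/4)
= 131 × (0.50 + 0.1250)
= 131 × 0.6250
= 81.88
Speedup = 131/81.88
= 1.60×


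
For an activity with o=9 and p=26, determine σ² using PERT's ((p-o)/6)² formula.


σ² = ((p - o) / 6)² = (p - o)² / 36
= (26 - 9)² / 36
= 17² / 36
= 289 / 36
= 8.0278


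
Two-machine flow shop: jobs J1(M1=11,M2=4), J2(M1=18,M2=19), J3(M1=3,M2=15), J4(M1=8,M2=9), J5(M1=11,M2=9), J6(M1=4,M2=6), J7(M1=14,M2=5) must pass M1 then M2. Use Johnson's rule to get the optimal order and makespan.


Johnson's rule:
Group 1 (M1≤M2, sort by M1): ['J3', 'J6', 'J4', 'J2']
Group 2 (M1>M2, sort desc M2): ['J5', 'J7', 'J1']
Sequence: J3 → J6 → J4 → J2 → J5 → J7 → J1
Makespan calculation:
  J3: M1 done=3, M2 done=18
  J6: M1 done=7, M2 done=24
  J4: M1 done=15, M2 done=33
  J2: M1 done=33, M2 done=52
  J5: M1 done=44, M2 done=61
  J7: M1 done=58, M2 done=66
  J1: M1 done=69, M2 done=73
= Sequence: J3 → J6 → J4 → J2 → J5 → J7 → J1, Makespan: 73


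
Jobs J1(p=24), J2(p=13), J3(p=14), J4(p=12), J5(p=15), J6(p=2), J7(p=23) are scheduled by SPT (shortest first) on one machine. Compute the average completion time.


SPT order: J6 → J4 → J2 → J3 → J5 → J7 → J1
Completion times:
  J6: C=2
  J4: C=14
  J2: C=27
  J3: C=41
  J5: C=56
  J7: C=79
  J1: C=103
Sum = 322, n = 7
Mean flow = 322/7
= 46.00


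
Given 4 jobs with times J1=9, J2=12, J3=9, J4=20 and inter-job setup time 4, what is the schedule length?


Makespan = Σ processing + (n-1) × setup
= (9 + 12 + 9 + 20) + (4-1)×4
= 50 + 12
= 62 time units


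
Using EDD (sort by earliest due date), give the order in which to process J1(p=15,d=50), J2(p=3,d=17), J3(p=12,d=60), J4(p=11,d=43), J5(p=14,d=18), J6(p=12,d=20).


EDD: sort by earliest due date
  J2: d=17, p=3
  J5: d=18, p=14
  J6: d=20, p=12
  J4: d=43, p=11
  J1: d=50, p=15
  J3: d=60, p=12
Order: J2 → J5 → J6 → J4 → J1 → J3


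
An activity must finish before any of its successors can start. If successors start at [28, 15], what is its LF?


LF = min of all successor start times
Successors start at: [28, 15]
LF = min(28, 15)
= 15


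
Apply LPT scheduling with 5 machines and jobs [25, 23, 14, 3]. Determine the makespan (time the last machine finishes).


Jobs (LPT sorted): [25, 23, 14, 3]
Machines: 5
  J=25 → Machine 1 (load: 0+25=25)
  J=23 → Machine 2 (load: 0+23=23)
  J=14 → Machine 3 (load: 0+14=14)
  J=3 → Machine 4 (load: 0+3=3)
Machine loads: [25, 23, 14, 3, 0]
Makespan = max = 25 time units


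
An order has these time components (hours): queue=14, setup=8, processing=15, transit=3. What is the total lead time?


Lead time = queue + setup + processing + transit
= 14 + 8 + 15 + 3
= 40 hours


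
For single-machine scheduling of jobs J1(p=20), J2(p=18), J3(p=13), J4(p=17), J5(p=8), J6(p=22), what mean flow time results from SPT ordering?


SPT order: J5 → J3 → J4 → J2 → J1 → J6
Completion times:
  J5: C=8
  J3: C=21
  J4: C=38
  J2: C=56
  J1: C=76
  J6: C=98
Sum = 297, n = 6
Mean flow = 297/6
= 49.50


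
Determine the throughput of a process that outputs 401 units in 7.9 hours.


Throughput = units / time
= 401 / 7.9
= 50.8 units/hour


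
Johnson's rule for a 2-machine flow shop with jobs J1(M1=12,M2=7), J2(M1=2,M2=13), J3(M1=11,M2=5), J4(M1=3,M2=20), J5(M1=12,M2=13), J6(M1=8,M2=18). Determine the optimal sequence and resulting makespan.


Johnson's rule:
Group 1 (M1≤M2, sort by M1): ['J2', 'J4', 'J6', 'J5']
Group 2 (M1>M2, sort desc M2): ['J1', 'J3']
Sequence: J2 → J4 → J6 → J5 → J1 → J3
Makespan calculation:
  J2: M1 done=2, M2 done=15
  J4: M1 done=5, M2 done=35
  J6: M1 done=13, M2 done=53
  J5: M1 done=25, M2 done=66
  J1: M1 done=37, M2 done=73
  J3: M1 done=48, M2 done=78
= Sequence: J2 → J4 → J6 → J5 → J1 → J3, Makespan: 78


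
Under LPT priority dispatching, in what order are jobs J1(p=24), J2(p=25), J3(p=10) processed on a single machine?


LPT: sort by longest processing time first
  J2: p=25
  J1: p=24
  J3: p=10
Order: J2 → J1 → J3


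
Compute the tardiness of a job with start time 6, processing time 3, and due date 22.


Completion = start + processing = 6 + 3 = 9
Tardiness = max(0, C - d) = max(0, 9 - 22)
= max(0, -13)
= 0


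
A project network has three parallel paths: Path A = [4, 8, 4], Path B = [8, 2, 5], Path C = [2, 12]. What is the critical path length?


Path A: 4 + 8 + 4 = 16
Path B: 8 + 2 + 5 = 15
Path C: 2 + 12 = 14
Critical path = longest = max(16, 15, 14)
= 16 (Path A)


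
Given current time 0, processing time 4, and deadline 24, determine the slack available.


Slack = due - current_time - processing
= 24 - 0 - 4
= 20


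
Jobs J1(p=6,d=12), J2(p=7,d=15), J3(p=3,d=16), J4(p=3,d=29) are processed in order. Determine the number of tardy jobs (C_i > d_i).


Completion vs due date:
  J1: C=6, d=12 → on time
  J2: C=13, d=15 → on time
  J3: C=16, d=16 → on time
  J4: C=19, d=29 → on time
Tardy jobs: none
Count = 0


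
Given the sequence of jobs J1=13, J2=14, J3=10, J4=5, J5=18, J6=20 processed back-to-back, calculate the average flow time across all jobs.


Completion times:
  J1: completes at 13
  J2: completes at 27
  J3: completes at 37
  J4: completes at 42
  J5: completes at 60
  J6: completes at 80
Sum = 259
Average = 259/6
= 43.17


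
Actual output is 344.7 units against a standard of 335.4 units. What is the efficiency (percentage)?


Efficiency = (actual / standard) × 100
= (344.7 / 335.4) × 100
= 102.8%


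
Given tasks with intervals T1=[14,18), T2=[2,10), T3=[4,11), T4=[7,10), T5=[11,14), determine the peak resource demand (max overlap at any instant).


Check each time point for overlaps:
  t=7: 3 tasks active (T2, T3, T4)
Max concurrent = 3


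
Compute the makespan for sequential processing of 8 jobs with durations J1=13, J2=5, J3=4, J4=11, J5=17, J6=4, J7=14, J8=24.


Sequential makespan: sum all processing times
= 13 + 5 + 4 + 11 + 17 + 4 + 14 + 24
= 92 time units


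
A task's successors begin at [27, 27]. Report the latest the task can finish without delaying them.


LF = min of all successor start times
Successors start at: [27, 27]
LF = min(27, 27)
= 27


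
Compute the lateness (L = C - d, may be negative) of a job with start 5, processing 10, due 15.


Completion = 5 + 10 = 15
Lateness = C - d = 15 - 15
= 0


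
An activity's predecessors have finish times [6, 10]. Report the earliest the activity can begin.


ES = max of all predecessor completion times
Predecessors: [6, 10]
ES = max(6, 10)
= 10


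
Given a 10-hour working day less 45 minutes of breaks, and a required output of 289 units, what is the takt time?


Available = 10×60 - 45 = 555 min
Takt time = 555 / 289
= 1.92 min/unit


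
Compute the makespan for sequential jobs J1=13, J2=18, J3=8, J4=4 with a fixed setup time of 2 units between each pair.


Makespan = Σ processing + (n-1) × setup
= (13 + 18 + 8 + 4) + (4-1)×2
= 43 + 6
= 49 time units


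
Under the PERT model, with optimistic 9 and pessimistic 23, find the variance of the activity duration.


σ² = ((p - o) / 6)² = (p - o)² / 36
= (23 - 9)² / 36
= 14² / 36
= 196 / 36
= 5.4444


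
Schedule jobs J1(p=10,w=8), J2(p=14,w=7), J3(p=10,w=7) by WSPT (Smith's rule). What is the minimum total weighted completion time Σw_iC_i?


WSPT order (by p/w): J1 → J3 → J2
  J1: C=10, w·C=8×10=80
  J3: C=20, w·C=7×20=140
  J2: C=34, w·C=7×34=238
Σ w·C = 458
= 458


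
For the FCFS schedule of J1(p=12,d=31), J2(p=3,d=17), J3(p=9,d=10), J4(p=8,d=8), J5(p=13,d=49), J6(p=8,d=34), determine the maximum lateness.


Lateness per job (L = C - d):
  J1: C=12, d=31, L=-19
  J2: C=15, d=17, L=-2
  J3: C=24, d=10, L=14
  J4: C=32, d=8, L=24
  J5: C=45, d=49, L=-4
  J6: C=53, d=34, L=19
Lmax = max(-19, -2, 14, 24, -4, 19)
= 24


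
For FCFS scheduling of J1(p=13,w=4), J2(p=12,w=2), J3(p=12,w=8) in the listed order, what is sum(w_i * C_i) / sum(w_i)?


Completion times:
  J1: C=13, w×C=4×13=52
  J2: C=25, w×C=2×25=50
  J3: C=37, w×C=8×37=296
Sum w×C = 398
Sum w = 14
Weighted avg = 398/14
= 28.43


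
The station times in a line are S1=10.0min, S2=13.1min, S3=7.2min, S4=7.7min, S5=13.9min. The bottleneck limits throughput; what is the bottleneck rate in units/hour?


Bottleneck = longest station time
Station times: [10.0, 13.1, 7.2, 7.7, 13.9]
Max = 13.9 min
Rate = 60 / 13.9
= 4.32 units/hour (bottleneck: 13.9min)


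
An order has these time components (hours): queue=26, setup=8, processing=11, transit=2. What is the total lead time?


Lead time = queue + setup + processing + transit
= 26 + 8 + 11 + 2
= 47 hours


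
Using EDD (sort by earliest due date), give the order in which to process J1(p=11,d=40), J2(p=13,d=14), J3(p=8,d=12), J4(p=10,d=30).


EDD: sort by earliest due date
  J3: d=12, p=8
  J2: d=14, p=13
  J4: d=30, p=10
  J1: d=40, p=11
Order: J3 → J2 → J4 → J1


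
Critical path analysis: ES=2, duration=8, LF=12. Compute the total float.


EF = ES + duration = 2 + 8 = 10
LS = LF - duration = 12 - 8 = 4
Total Float = LF - EF = 12 - 10
(or LS - ES = 4 - 2)
= 2


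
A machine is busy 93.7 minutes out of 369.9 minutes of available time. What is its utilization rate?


Utilization = busy / total × 100
= 93.7 / 369.9 × 100
= 25.3%


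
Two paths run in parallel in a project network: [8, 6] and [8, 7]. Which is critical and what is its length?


Path A: 8 + 6 = 14
Path B: 8 + 7 = 15
Critical path = longest = max(14, 15)
= 15 (Path B)


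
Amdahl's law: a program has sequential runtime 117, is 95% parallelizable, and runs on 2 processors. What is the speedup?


Amdahl's law: T_p = T × ((1-p) + p/N)
= 117 × ((1-0.95) + 0.95/2)
= 117 × (0.05 + 0.4750)
= 117 × 0.5250
= 61.43
Speedup = 117/61.43
= 1.90×


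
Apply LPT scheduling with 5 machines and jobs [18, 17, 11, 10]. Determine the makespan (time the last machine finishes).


Jobs (LPT sorted): [18, 17, 11, 10]
Machines: 5
  J=18 → Machine 1 (load: 0+18=18)
  J=17 → Machine 2 (load: 0+17=17)
  J=11 → Machine 3 (load: 0+11=11)
  J=10 → Machine 4 (load: 0+10=10)
Machine loads: [18, 17, 11, 10, 0]
Makespan = max = 18 time units


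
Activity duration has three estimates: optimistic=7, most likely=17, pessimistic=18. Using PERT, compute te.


te = (o + 4m + p) / 6
= (7 + 4×17 + 18) / 6
= (7 + 68 + 18) / 6
= 93 / 6
= 15.50


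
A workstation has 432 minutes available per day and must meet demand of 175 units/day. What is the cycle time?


Cycle time = available time / demand
= 432 / 175
= 2.47 min/unit


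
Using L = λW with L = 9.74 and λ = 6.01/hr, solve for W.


Little's law: L = λW → W = L / λ
= 9.74 / 6.01
= 1.62 hours


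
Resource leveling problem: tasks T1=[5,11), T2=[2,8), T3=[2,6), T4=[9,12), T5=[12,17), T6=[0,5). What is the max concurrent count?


Check each time point for overlaps:
  t=2: 3 tasks active (T2, T3, T6)
Max concurrent = 3


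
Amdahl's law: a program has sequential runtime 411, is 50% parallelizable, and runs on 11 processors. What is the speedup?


Amdahl's law: T_p = T × ((1-p) + p/N)
= 411 × ((1-0.5) + 0.5/11)
= 411 × (0.50 + 0.0455)
= 411 × 0.5455
= 224.18
Speedup = 411/224.18
= 1.83×


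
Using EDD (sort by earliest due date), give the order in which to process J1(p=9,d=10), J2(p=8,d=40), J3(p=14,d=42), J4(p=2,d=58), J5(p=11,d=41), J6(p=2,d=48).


EDD: sort by earliest due date
  J1: d=10, p=9
  J2: d=40, p=8
  J5: d=41, p=11
  J3: d=42, p=14
  J6: d=48, p=2
  J4: d=58, p=2
Order: J1 → J2 → J5 → J3 → J6 → J4


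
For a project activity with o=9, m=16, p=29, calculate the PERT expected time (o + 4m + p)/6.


te = (o + 4m + p) / 6
= (9 + 4×16 + 29) / 6
= (9 + 64 + 29) / 6
= 102 / 6
= 17.00


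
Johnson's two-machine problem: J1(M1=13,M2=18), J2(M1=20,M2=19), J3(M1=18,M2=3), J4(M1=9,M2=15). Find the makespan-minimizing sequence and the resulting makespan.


Johnson's rule:
Group 1 (M1≤M2, sort by M1): ['J4', 'J1']
Group 2 (M1>M2, sort desc M2): ['J2', 'J3']
Sequence: J4 → J1 → J2 → J3
Makespan calculation:
  J4: M1 done=9, M2 done=24
  J1: M1 done=22, M2 done=42
  J2: M1 done=42, M2 done=61
  J3: M1 done=60, M2 done=64
= Sequence: J4 → J1 → J2 → J3, Makespan: 64


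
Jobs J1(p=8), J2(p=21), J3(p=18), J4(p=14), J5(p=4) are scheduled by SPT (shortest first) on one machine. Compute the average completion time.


SPT order: J5 → J1 → J4 → J3 → J2
Completion times:
  J5: C=4
  J1: C=12
  J4: C=26
  J3: C=44
  J2: C=65
Sum = 151, n = 5
Mean flow = 151/5
= 30.20


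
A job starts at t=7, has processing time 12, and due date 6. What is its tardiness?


Completion = start + processing = 7 + 12 = 19
Tardiness = max(0, C - d) = max(0, 19 - 6)
= max(0, 13)
= 13


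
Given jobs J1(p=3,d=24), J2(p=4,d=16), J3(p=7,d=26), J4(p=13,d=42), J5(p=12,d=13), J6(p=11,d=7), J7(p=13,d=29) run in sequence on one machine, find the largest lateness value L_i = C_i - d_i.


Lateness per job (L = C - d):
  J1: C=3, d=24, L=-21
  J2: C=7, d=16, L=-9
  J3: C=14, d=26, L=-12
  J4: C=27, d=42, L=-15
  J5: C=39, d=13, L=26
  J6: C=50, d=7, L=43
  J7: C=63, d=29, L=34
Lmax = max(-21, -9, -12, -15, 26, 43, 34)
= 43


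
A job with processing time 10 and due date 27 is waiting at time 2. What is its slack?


Slack = due - current_time - processing
= 27 - 2 - 10
= 15


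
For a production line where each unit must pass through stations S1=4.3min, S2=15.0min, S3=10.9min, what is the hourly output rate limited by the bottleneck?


Bottleneck = longest station time
Station times: [4.3, 15.0, 10.9]
Max = 15.0 min
Rate = 60 / 15.0
= 4.00 units/hour (bottleneck: 15.0min)


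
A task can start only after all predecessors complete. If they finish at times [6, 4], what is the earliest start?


ES = max of all predecessor completion times
Predecessors: [6, 4]
ES = max(6, 4)
= 6


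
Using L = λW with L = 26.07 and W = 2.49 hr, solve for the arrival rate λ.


Little's law: L = λW → λ = L / W
= 26.07 / 2.49
= 10.47 per hour


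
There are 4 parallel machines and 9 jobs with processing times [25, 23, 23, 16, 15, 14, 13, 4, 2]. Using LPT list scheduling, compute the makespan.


Jobs (LPT sorted): [25, 23, 23, 16, 15, 14, 13, 4, 2]
Machines: 4
  J=25 → Machine 1 (load: 0+25=25)
  J=23 → Machine 2 (load: 0+23=23)
  J=23 → Machine 3 (load: 0+23=23)
  J=16 → Machine 4 (load: 0+16=16)
  J=15 → Machine 4 (load: 16+15=31)
  J=14 → Machine 2 (load: 23+14=37)
  J=13 → Machine 3 (load: 23+13=36)
  J=4 → Machine 1 (load: 25+4=29)
  J=2 → Machine 1 (load: 29+2=31)
Machine loads: [31, 37, 36, 31]
Makespan = max = 37 time units


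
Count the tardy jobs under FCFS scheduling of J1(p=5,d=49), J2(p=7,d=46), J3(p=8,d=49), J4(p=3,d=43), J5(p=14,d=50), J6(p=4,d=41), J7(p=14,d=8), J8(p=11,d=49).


Completion vs due date:
  J1: C=5, d=49 → on time
  J2: C=12, d=46 → on time
  J3: C=20, d=49 → on time
  J4: C=23, d=43 → on time
  J5: C=37, d=50 → on time
  J6: C=41, d=41 → on time
  J7: C=55, d=8 → TARDY
  J8: C=66, d=49 → TARDY
Tardy jobs: J7, J8
Count = 2


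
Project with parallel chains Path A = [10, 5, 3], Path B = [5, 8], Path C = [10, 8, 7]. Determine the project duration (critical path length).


Path A: 10 + 5 + 3 = 18
Path B: 5 + 8 = 13
Path C: 10 + 8 + 7 = 25
Critical path = longest = max(18, 13, 25)
= 25 (Path C)


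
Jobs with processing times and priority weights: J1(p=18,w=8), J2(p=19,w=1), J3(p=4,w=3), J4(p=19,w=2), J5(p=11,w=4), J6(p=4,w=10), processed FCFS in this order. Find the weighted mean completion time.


Completion times:
  J1: C=18, w×C=8×18=144
  J2: C=37, w×C=1×37=37
  J3: C=41, w×C=3×41=123
  J4: C=60, w×C=2×60=120
  J5: C=71, w×C=4×71=284
  J6: C=75, w×C=10×75=750
Sum w×C = 1458
Sum w = 28
Weighted avg = 1458/28
= 52.07


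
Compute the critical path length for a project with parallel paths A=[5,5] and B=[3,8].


Path A: 5 + 5 = 10
Path B: 3 + 8 = 11
Critical path = longest = max(10, 11)
= 11 (Path B)


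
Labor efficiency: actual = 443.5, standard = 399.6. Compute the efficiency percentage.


Efficiency = (actual / standard) × 100
= (443.5 / 399.6) × 100
= 111.0%


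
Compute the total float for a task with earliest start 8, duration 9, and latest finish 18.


EF = ES + duration = 8 + 9 = 17
LS = LF - duration = 18 - 9 = 9
Total Float = LF - EF = 18 - 17
(or LS - ES = 9 - 8)
= 1


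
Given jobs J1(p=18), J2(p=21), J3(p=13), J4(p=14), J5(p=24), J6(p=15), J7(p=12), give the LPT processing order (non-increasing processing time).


LPT: sort by longest processing time first
  J5: p=24
  J2: p=21
  J1: p=18
  J6: p=15
  J4: p=14
  J3: p=13
  J7: p=12
Order: J5 → J2 → J1 → J6 → J4 → J3 → J7


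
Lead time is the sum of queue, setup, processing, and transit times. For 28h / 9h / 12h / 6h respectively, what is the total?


Lead time = queue + setup + processing + transit
= 28 + 9 + 12 + 6
= 55 hours


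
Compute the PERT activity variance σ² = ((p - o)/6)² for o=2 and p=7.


σ² = ((p - o) / 6)² = (p - o)² / 36
= (7 - 2)² / 36
= 5² / 36
= 25 / 36
= 0.6944


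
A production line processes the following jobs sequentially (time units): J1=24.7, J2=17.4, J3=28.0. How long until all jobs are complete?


Sequential makespan: sum all processing times
= 24.7 + 17.4 + 28.0
= 70.1 time units


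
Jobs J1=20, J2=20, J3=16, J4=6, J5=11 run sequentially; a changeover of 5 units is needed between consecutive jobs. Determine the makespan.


Makespan = Σ processing + (n-1) × setup
= (20 + 20 + 16 + 6 + 11) + (5-1)×5
= 73 + 20
= 93 time units


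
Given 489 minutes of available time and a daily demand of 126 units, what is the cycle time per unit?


Cycle time = available time / demand
= 489 / 126
= 3.88 min/unit


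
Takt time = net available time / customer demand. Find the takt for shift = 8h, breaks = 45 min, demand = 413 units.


Available = 8×60 - 45 = 435 min
Takt time = 435 / 413
= 1.05 min/unit


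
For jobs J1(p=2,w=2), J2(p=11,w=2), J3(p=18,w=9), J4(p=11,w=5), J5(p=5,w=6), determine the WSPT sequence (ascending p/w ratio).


WSPT (Smith's rule): sort by p/w ascending
  J5: p/w = 5/6 = 0.833
  J1: p/w = 2/2 = 1.000
  J3: p/w = 18/9 = 2.000
  J4: p/w = 11/5 = 2.200
  J2: p/w = 11/2 = 5.500
Order: J5 → J1 → J3 → J4 → J2


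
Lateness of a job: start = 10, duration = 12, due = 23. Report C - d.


Completion = 10 + 12 = 22
Lateness = C - d = 22 - 23
= -1


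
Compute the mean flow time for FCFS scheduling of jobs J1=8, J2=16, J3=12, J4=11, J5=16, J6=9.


Completion times:
  J1: completes at 8
  J2: completes at 24
  J3: completes at 36
  J4: completes at 47
  J5: completes at 63
  J6: completes at 72
Sum = 250
Average = 250/6
= 41.67


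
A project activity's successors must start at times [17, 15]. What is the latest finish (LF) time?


LF = min of all successor start times
Successors start at: [17, 15]
LF = min(17, 15)
= 15


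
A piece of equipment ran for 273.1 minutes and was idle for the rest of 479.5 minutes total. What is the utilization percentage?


Utilization = busy / total × 100
= 273.1 / 479.5 × 100
= 57.0%


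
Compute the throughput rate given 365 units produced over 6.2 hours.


Throughput = units / time
= 365 / 6.2
= 58.9 units/hour


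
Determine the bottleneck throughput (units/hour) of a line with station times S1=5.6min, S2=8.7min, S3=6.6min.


Bottleneck = longest station time
Station times: [5.6, 8.7, 6.6]
Max = 8.7 min
Rate = 60 / 8.7
= 6.90 units/hour (bottleneck: 8.7min)


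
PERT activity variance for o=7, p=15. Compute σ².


σ² = ((p - o) / 6)² = (p - o)² / 36
= (15 - 7)² / 36
= 8² / 36
= 64 / 36
= 1.7778


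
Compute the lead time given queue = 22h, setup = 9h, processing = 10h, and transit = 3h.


Lead time = queue + setup + processing + transit
= 22 + 9 + 10 + 3
= 44 hours


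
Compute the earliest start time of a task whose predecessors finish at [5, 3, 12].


ES = max of all predecessor completion times
Predecessors: [5, 3, 12]
ES = max(5, 3, 12)
= 12


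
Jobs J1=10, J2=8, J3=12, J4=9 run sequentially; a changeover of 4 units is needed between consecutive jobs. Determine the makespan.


Makespan = Σ processing + (n-1) × setup
= (10 + 8 + 12 + 9) + (4-1)×4
= 39 + 12
= 51 time units


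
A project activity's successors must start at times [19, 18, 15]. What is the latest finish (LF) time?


LF = min of all successor start times
Successors start at: [19, 18, 15]
LF = min(19, 18, 15)
= 15


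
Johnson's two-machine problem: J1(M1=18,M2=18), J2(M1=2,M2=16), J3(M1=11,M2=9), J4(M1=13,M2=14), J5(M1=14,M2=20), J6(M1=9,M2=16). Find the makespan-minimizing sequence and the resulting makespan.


Johnson's rule:
Group 1 (M1≤M2, sort by M1): ['J2', 'J6', 'J4', 'J5', 'J1']
Group 2 (M1>M2, sort desc M2): ['J3']
Sequence: J2 → J6 → J4 → J5 → J1 → J3
Makespan calculation:
  J2: M1 done=2, M2 done=18
  J6: M1 done=11, M2 done=34
  J4: M1 done=24, M2 done=48
  J5: M1 done=38, M2 done=68
  J1: M1 done=56, M2 done=86
  J3: M1 done=67, M2 done=95
= Sequence: J2 → J6 → J4 → J5 → J1 → J3, Makespan: 95


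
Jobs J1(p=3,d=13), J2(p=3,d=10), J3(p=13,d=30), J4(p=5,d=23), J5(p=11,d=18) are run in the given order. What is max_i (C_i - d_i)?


Lateness per job (L = C - d):
  J1: C=3, d=13, L=-10
  J2: C=6, d=10, L=-4
  J3: C=19, d=30, L=-11
  J4: C=24, d=23, L=1
  J5: C=35, d=18, L=17
Lmax = max(-10, -4, -11, 1, 17)
= 17


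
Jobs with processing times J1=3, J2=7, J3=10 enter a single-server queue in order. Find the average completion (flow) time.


Completion times:
  J1: completes at 3
  J2: completes at 10
  J3: completes at 20
Sum = 33
Average = 33/3
= 11.00


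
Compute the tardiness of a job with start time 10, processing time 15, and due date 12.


Completion = start + processing = 10 + 15 = 25
Tardiness = max(0, C - d) = max(0, 25 - 12)
= max(0, 13)
= 13


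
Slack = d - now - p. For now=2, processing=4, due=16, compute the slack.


Slack = due - current_time - processing
= 16 - 2 - 4
= 10


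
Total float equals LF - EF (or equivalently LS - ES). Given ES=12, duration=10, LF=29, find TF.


EF = ES + duration = 12 + 10 = 22
LS = LF - duration = 29 - 10 = 19
Total Float = LF - EF = 29 - 22
(or LS - ES = 19 - 12)
= 7


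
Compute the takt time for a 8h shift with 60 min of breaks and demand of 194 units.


Available = 8×60 - 60 = 420 min
Takt time = 420 / 194
= 2.16 min/unit


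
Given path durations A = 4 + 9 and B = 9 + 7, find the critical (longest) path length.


Path A: 4 + 9 = 13
Path B: 9 + 7 = 16
Critical path = longest = max(13, 16)
= 16 (Path B)


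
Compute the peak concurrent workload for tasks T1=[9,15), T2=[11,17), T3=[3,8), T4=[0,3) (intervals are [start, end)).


Check each time point for overlaps:
  t=11: 2 tasks active (T1, T2)
Max concurrent = 2


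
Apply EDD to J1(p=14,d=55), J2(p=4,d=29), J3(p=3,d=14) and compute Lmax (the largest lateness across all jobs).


EDD order: J3 → J2 → J1
Completion and lateness:
  J3: C=3, d=14, L=3-14=-11
  J2: C=7, d=29, L=7-29=-22
  J1: C=21, d=55, L=21-55=-34
Lmax = max(-11, -22, -34)
= -11


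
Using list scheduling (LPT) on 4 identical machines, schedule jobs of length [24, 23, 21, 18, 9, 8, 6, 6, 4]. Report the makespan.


Jobs (LPT sorted): [24, 23, 21, 18, 9, 8, 6, 6, 4]
Machines: 4
  J=24 → Machine 1 (load: 0+24=24)
  J=23 → Machine 2 (load: 0+23=23)
  J=21 → Machine 3 (load: 0+21=21)
  J=18 → Machine 4 (load: 0+18=18)
  J=9 → Machine 4 (load: 18+9=27)
  J=8 → Machine 3 (load: 21+8=29)
  J=6 → Machine 2 (load: 23+6=29)
  J=6 → Machine 1 (load: 24+6=30)
  J=4 → Machine 4 (load: 27+4=31)
Machine loads: [30, 29, 29, 31]
Makespan = max = 31 time units
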